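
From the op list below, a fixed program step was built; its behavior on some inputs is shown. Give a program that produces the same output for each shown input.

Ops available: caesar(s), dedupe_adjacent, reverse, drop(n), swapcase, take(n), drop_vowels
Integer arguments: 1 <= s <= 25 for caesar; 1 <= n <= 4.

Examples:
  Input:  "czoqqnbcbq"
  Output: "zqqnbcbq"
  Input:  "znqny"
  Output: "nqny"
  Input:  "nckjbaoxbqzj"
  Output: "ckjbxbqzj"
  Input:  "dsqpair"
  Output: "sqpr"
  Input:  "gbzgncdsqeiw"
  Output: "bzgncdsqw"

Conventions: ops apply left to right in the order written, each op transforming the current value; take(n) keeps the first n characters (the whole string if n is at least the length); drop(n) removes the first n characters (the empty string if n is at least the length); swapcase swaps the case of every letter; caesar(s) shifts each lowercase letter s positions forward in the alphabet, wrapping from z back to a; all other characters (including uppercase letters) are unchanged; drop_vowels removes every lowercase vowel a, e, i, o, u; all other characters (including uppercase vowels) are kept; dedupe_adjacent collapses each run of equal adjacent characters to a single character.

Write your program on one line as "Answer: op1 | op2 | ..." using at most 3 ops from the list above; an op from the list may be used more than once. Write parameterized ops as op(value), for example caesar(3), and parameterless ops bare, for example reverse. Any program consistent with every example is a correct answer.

drop(1) | drop_vowels

Check, running the answer program on each example:
  "czoqqnbcbq" -> "zoqqnbcbq" -> "zqqnbcbq"
  "znqny" -> "nqny" -> "nqny"
  "nckjbaoxbqzj" -> "ckjbaoxbqzj" -> "ckjbxbqzj"
  "dsqpair" -> "sqpair" -> "sqpr"
  "gbzgncdsqeiw" -> "bzgncdsqeiw" -> "bzgncdsqw"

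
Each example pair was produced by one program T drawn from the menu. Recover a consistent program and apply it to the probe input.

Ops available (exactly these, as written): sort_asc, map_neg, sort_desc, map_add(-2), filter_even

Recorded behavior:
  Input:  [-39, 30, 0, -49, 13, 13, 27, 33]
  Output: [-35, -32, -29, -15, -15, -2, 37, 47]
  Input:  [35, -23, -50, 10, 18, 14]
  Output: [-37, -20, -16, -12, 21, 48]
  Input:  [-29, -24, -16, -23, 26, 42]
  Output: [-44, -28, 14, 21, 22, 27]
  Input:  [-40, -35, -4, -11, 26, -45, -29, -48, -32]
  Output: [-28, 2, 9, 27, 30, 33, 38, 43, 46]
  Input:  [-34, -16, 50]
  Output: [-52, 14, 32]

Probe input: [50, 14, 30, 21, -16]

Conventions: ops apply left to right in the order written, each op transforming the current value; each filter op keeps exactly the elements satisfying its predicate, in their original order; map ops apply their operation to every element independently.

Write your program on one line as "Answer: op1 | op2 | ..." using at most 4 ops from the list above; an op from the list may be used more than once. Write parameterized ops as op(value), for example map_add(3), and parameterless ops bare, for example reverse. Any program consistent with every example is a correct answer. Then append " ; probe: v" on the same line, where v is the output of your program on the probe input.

map_neg | sort_asc | map_add(-2) ; probe: [-52, -32, -23, -16, 14]

Check, running the answer program on each example:
  [-39, 30, 0, -49, 13, 13, 27, 33] -> [39, -30, 0, 49, -13, -13, -27, -33] -> [-33, -30, -27, -13, -13, 0, 39, 49] -> [-35, -32, -29, -15, -15, -2, 37, 47]
  [35, -23, -50, 10, 18, 14] -> [-35, 23, 50, -10, -18, -14] -> [-35, -18, -14, -10, 23, 50] -> [-37, -20, -16, -12, 21, 48]
  [-29, -24, -16, -23, 26, 42] -> [29, 24, 16, 23, -26, -42] -> [-42, -26, 16, 23, 24, 29] -> [-44, -28, 14, 21, 22, 27]
  [-40, -35, -4, -11, 26, -45, -29, -48, -32] -> [40, 35, 4, 11, -26, 45, 29, 48, 32] -> [-26, 4, 11, 29, 32, 35, 40, 45, 48] -> [-28, 2, 9, 27, 30, 33, 38, 43, 46]
  [-34, -16, 50] -> [34, 16, -50] -> [-50, 16, 34] -> [-52, 14, 32]
  probe: [50, 14, 30, 21, -16] -> [-50, -14, -30, -21, 16] -> [-50, -30, -21, -14, 16] -> [-52, -32, -23, -16, 14]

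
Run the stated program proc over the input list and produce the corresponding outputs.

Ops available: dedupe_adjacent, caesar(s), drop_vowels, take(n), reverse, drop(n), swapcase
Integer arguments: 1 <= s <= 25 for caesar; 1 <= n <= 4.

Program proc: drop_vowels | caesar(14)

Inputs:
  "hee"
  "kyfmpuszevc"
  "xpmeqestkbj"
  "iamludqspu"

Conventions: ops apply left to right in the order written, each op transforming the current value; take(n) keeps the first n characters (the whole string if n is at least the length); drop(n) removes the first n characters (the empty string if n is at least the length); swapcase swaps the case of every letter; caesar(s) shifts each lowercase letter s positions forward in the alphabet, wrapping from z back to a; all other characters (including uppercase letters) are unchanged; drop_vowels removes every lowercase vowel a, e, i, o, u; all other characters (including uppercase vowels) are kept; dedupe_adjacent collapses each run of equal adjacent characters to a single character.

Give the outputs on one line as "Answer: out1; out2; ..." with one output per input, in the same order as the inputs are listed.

Execution, op by op:
  "hee" -> "h" -> "v"
  "kyfmpuszevc" -> "kyfmpszvc" -> "ymtadgnjq"
  "xpmeqestkbj" -> "xpmqstkbj" -> "ldaeghypx"
  "iamludqspu" -> "mldqsp" -> "azregd"

"v"; "ymtadgnjq"; "ldaeghypx"; "azregd"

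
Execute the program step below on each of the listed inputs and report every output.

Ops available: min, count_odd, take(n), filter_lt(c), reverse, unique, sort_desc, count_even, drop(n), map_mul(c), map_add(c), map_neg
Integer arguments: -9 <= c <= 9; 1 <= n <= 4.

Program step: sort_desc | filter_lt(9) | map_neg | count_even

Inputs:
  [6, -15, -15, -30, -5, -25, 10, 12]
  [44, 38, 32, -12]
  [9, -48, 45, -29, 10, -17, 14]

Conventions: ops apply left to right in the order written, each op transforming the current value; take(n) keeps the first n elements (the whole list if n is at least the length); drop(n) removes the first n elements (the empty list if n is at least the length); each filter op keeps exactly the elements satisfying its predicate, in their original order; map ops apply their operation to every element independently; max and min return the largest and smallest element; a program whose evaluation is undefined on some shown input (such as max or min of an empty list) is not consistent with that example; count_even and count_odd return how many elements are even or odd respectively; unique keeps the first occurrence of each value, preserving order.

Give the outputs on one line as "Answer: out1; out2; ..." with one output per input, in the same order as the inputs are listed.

2; 1; 1

Execution, op by op:
  [6, -15, -15, -30, -5, -25, 10, 12] -> [12, 10, 6, -5, -15, -15, -25, -30] -> [6, -5, -15, -15, -25, -30] -> [-6, 5, 15, 15, 25, 30] -> 2
  [44, 38, 32, -12] -> [44, 38, 32, -12] -> [-12] -> [12] -> 1
  [9, -48, 45, -29, 10, -17, 14] -> [45, 14, 10, 9, -17, -29, -48] -> [-17, -29, -48] -> [17, 29, 48] -> 1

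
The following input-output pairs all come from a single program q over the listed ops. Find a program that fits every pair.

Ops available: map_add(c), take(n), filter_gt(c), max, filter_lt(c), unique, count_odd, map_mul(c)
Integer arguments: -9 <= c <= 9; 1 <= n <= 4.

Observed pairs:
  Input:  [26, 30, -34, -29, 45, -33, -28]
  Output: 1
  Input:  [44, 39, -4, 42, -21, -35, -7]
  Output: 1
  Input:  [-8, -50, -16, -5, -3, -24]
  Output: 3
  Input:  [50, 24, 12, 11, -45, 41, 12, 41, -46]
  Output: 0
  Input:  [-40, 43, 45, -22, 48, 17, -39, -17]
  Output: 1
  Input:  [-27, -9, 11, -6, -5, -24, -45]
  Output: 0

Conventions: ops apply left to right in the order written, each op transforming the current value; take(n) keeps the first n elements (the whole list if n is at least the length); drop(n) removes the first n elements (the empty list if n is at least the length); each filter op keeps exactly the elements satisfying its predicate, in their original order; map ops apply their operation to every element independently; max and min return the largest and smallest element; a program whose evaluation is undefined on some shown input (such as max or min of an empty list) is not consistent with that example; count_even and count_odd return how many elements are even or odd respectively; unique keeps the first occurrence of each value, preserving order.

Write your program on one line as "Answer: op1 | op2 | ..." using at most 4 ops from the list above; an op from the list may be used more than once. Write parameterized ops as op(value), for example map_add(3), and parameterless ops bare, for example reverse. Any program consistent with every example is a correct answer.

take(3) | map_add(-7) | filter_lt(-8) | count_odd

Check, running the answer program on each example:
  [26, 30, -34, -29, 45, -33, -28] -> [26, 30, -34] -> [19, 23, -41] -> [-41] -> 1
  [44, 39, -4, 42, -21, -35, -7] -> [44, 39, -4] -> [37, 32, -11] -> [-11] -> 1
  [-8, -50, -16, -5, -3, -24] -> [-8, -50, -16] -> [-15, -57, -23] -> [-15, -57, -23] -> 3
  [50, 24, 12, 11, -45, 41, 12, 41, -46] -> [50, 24, 12] -> [43, 17, 5] -> [] -> 0
  [-40, 43, 45, -22, 48, 17, -39, -17] -> [-40, 43, 45] -> [-47, 36, 38] -> [-47] -> 1
  [-27, -9, 11, -6, -5, -24, -45] -> [-27, -9, 11] -> [-34, -16, 4] -> [-34, -16] -> 0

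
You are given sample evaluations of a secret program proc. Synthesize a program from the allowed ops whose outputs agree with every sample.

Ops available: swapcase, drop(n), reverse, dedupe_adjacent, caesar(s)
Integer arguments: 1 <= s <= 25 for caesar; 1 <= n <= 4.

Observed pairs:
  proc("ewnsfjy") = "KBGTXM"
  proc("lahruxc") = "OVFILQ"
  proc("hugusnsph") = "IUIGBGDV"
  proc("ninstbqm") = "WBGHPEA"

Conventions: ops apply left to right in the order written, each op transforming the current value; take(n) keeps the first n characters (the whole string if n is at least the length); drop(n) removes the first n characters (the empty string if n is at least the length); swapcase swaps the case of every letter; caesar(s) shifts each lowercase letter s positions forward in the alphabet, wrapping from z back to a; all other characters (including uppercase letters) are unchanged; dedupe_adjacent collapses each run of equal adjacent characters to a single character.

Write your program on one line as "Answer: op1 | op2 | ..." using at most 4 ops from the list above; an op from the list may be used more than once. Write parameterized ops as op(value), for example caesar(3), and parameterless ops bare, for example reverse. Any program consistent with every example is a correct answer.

drop(1) | caesar(14) | swapcase

Check, running the answer program on each example:
  "ewnsfjy" -> "wnsfjy" -> "kbgtxm" -> "KBGTXM"
  "lahruxc" -> "ahruxc" -> "ovfilq" -> "OVFILQ"
  "hugusnsph" -> "ugusnsph" -> "iuigbgdv" -> "IUIGBGDV"
  "ninstbqm" -> "instbqm" -> "wbghpea" -> "WBGHPEA"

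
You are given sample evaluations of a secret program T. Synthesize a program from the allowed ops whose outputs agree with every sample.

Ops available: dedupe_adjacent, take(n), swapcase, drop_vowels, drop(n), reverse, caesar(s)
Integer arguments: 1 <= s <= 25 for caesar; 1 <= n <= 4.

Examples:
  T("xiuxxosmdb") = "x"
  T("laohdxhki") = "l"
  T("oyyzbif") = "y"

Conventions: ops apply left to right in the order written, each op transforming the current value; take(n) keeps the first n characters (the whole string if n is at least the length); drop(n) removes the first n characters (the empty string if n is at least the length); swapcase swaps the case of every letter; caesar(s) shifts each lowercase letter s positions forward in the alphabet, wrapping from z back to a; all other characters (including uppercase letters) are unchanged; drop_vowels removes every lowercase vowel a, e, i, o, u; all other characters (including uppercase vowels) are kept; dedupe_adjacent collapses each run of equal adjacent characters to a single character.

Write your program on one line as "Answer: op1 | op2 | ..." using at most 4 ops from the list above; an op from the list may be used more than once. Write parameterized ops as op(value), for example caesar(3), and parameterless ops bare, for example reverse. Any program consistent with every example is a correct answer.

dedupe_adjacent | drop_vowels | dedupe_adjacent | take(1)

Check, running the answer program on each example:
  "xiuxxosmdb" -> "xiuxosmdb" -> "xxsmdb" -> "xsmdb" -> "x"
  "laohdxhki" -> "laohdxhki" -> "lhdxhk" -> "lhdxhk" -> "l"
  "oyyzbif" -> "oyzbif" -> "yzbf" -> "yzbf" -> "y"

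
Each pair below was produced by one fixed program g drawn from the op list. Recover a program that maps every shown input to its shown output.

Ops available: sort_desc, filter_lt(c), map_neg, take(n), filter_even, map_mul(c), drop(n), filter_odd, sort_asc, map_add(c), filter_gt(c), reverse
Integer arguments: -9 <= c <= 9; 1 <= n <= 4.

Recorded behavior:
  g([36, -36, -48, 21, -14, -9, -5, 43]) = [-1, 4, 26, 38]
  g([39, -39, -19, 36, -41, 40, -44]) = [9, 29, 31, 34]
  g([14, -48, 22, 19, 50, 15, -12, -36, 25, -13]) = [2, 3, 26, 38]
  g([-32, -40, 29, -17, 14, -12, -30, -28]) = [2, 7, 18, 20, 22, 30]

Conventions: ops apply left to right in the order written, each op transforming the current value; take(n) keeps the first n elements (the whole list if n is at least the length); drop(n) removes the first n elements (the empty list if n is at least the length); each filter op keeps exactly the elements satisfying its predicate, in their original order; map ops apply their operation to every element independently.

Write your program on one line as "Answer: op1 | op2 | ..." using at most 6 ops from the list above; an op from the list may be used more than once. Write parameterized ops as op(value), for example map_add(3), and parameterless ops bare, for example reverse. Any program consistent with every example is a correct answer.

map_add(5) | map_neg | filter_gt(2) | reverse | map_add(-5) | sort_asc

Check, running the answer program on each example:
  [36, -36, -48, 21, -14, -9, -5, 43] -> [41, -31, -43, 26, -9, -4, 0, 48] -> [-41, 31, 43, -26, 9, 4, 0, -48] -> [31, 43, 9, 4] -> [4, 9, 43, 31] -> [-1, 4, 38, 26] -> [-1, 4, 26, 38]
  [39, -39, -19, 36, -41, 40, -44] -> [44, -34, -14, 41, -36, 45, -39] -> [-44, 34, 14, -41, 36, -45, 39] -> [34, 14, 36, 39] -> [39, 36, 14, 34] -> [34, 31, 9, 29] -> [9, 29, 31, 34]
  [14, -48, 22, 19, 50, 15, -12, -36, 25, -13] -> [19, -43, 27, 24, 55, 20, -7, -31, 30, -8] -> [-19, 43, -27, -24, -55, -20, 7, 31, -30, 8] -> [43, 7, 31, 8] -> [8, 31, 7, 43] -> [3, 26, 2, 38] -> [2, 3, 26, 38]
  [-32, -40, 29, -17, 14, -12, -30, -28] -> [-27, -35, 34, -12, 19, -7, -25, -23] -> [27, 35, -34, 12, -19, 7, 25, 23] -> [27, 35, 12, 7, 25, 23] -> [23, 25, 7, 12, 35, 27] -> [18, 20, 2, 7, 30, 22] -> [2, 7, 18, 20, 22, 30]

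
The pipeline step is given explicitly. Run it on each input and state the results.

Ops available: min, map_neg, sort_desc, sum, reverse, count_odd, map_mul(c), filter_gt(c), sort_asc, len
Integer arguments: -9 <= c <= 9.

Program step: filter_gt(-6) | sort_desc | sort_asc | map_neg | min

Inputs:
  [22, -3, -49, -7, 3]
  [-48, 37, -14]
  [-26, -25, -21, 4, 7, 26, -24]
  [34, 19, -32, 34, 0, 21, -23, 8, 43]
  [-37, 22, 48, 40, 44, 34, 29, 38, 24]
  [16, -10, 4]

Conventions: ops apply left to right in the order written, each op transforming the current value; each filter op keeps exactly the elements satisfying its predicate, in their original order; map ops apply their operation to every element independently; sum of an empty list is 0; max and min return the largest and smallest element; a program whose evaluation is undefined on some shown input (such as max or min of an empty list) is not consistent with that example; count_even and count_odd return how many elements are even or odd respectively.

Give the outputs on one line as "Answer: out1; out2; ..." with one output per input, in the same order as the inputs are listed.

-22; -37; -26; -43; -48; -16

Execution, op by op:
  [22, -3, -49, -7, 3] -> [22, -3, 3] -> [22, 3, -3] -> [-3, 3, 22] -> [3, -3, -22] -> -22
  [-48, 37, -14] -> [37] -> [37] -> [37] -> [-37] -> -37
  [-26, -25, -21, 4, 7, 26, -24] -> [4, 7, 26] -> [26, 7, 4] -> [4, 7, 26] -> [-4, -7, -26] -> -26
  [34, 19, -32, 34, 0, 21, -23, 8, 43] -> [34, 19, 34, 0, 21, 8, 43] -> [43, 34, 34, 21, 19, 8, 0] -> [0, 8, 19, 21, 34, 34, 43] -> [0, -8, -19, -21, -34, -34, -43] -> -43
  [-37, 22, 48, 40, 44, 34, 29, 38, 24] -> [22, 48, 40, 44, 34, 29, 38, 24] -> [48, 44, 40, 38, 34, 29, 24, 22] -> [22, 24, 29, 34, 38, 40, 44, 48] -> [-22, -24, -29, -34, -38, -40, -44, -48] -> -48
  [16, -10, 4] -> [16, 4] -> [16, 4] -> [4, 16] -> [-4, -16] -> -16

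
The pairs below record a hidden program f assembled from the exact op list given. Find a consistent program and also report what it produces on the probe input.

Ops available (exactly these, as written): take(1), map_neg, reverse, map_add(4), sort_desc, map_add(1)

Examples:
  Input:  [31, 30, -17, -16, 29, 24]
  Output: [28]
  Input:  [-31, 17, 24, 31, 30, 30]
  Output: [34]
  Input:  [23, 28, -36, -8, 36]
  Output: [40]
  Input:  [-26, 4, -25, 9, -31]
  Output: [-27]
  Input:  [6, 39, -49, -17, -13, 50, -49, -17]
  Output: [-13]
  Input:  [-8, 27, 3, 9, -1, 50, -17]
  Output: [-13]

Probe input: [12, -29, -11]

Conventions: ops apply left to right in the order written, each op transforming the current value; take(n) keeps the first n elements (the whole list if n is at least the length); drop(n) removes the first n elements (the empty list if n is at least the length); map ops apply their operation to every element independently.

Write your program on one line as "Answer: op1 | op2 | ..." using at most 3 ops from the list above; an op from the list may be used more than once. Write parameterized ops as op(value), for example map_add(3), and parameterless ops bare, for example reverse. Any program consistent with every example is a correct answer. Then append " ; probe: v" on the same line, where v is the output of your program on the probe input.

reverse | take(1) | map_add(4) ; probe: [-7]

Check, running the answer program on each example:
  [31, 30, -17, -16, 29, 24] -> [24, 29, -16, -17, 30, 31] -> [24] -> [28]
  [-31, 17, 24, 31, 30, 30] -> [30, 30, 31, 24, 17, -31] -> [30] -> [34]
  [23, 28, -36, -8, 36] -> [36, -8, -36, 28, 23] -> [36] -> [40]
  [-26, 4, -25, 9, -31] -> [-31, 9, -25, 4, -26] -> [-31] -> [-27]
  [6, 39, -49, -17, -13, 50, -49, -17] -> [-17, -49, 50, -13, -17, -49, 39, 6] -> [-17] -> [-13]
  [-8, 27, 3, 9, -1, 50, -17] -> [-17, 50, -1, 9, 3, 27, -8] -> [-17] -> [-13]
  probe: [12, -29, -11] -> [-11, -29, 12] -> [-11] -> [-7]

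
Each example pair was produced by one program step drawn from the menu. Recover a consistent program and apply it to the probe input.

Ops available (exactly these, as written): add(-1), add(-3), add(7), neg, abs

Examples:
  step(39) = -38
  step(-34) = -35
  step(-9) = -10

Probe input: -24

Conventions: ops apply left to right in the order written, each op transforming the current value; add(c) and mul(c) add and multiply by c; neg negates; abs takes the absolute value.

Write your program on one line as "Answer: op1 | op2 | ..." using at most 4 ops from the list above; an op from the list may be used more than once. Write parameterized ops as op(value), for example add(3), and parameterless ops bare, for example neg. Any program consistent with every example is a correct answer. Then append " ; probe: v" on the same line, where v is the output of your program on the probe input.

add(-1) | abs | neg ; probe: -25

Check, running the answer program on each example:
  39 -> 38 -> 38 -> -38
  -34 -> -35 -> 35 -> -35
  -9 -> -10 -> 10 -> -10
  probe: -24 -> -25 -> 25 -> -25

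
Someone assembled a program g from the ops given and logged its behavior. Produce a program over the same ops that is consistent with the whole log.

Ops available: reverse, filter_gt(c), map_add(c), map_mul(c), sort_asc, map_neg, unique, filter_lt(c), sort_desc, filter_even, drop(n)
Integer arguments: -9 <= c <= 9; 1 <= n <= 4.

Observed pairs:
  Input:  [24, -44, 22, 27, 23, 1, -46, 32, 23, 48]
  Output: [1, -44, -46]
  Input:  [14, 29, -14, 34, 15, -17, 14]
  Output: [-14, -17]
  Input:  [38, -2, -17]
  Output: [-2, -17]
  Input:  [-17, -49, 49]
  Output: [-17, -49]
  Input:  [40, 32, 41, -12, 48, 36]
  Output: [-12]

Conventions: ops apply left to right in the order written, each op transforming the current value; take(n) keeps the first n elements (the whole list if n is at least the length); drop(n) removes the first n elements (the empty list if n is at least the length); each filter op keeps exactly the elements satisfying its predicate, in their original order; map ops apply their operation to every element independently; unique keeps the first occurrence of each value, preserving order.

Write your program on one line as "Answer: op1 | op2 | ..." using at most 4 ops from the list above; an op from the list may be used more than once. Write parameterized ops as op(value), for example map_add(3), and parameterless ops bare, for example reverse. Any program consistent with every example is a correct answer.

unique | filter_lt(9) | sort_desc

Check, running the answer program on each example:
  [24, -44, 22, 27, 23, 1, -46, 32, 23, 48] -> [24, -44, 22, 27, 23, 1, -46, 32, 48] -> [-44, 1, -46] -> [1, -44, -46]
  [14, 29, -14, 34, 15, -17, 14] -> [14, 29, -14, 34, 15, -17] -> [-14, -17] -> [-14, -17]
  [38, -2, -17] -> [38, -2, -17] -> [-2, -17] -> [-2, -17]
  [-17, -49, 49] -> [-17, -49, 49] -> [-17, -49] -> [-17, -49]
  [40, 32, 41, -12, 48, 36] -> [40, 32, 41, -12, 48, 36] -> [-12] -> [-12]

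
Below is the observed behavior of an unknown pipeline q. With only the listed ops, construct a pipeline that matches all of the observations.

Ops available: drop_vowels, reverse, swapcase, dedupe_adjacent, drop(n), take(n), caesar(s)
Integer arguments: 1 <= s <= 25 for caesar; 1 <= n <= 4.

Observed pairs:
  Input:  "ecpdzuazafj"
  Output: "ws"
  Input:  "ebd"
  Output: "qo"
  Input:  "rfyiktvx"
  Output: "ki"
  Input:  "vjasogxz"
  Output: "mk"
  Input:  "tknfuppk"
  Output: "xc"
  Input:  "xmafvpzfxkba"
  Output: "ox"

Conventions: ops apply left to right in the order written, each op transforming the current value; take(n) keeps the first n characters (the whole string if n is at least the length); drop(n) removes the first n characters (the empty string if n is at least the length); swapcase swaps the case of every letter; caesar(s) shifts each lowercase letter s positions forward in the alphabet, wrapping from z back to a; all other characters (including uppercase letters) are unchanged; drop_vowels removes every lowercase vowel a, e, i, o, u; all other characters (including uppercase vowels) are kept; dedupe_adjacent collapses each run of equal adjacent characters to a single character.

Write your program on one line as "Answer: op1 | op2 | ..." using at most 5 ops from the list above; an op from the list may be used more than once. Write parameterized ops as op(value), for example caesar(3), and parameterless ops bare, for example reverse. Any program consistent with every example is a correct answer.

drop_vowels | reverse | caesar(13) | take(2)

Check, running the answer program on each example:
  "ecpdzuazafj" -> "cpdzzfj" -> "jfzzdpc" -> "wsmmqcp" -> "ws"
  "ebd" -> "bd" -> "db" -> "qo" -> "qo"
  "rfyiktvx" -> "rfyktvx" -> "xvtkyfr" -> "kigxlse" -> "ki"
  "vjasogxz" -> "vjsgxz" -> "zxgsjv" -> "mktfwi" -> "mk"
  "tknfuppk" -> "tknfppk" -> "kppfnkt" -> "xccsaxg" -> "xc"
  "xmafvpzfxkba" -> "xmfvpzfxkb" -> "bkxfzpvfmx" -> "oxksmciszk" -> "ox"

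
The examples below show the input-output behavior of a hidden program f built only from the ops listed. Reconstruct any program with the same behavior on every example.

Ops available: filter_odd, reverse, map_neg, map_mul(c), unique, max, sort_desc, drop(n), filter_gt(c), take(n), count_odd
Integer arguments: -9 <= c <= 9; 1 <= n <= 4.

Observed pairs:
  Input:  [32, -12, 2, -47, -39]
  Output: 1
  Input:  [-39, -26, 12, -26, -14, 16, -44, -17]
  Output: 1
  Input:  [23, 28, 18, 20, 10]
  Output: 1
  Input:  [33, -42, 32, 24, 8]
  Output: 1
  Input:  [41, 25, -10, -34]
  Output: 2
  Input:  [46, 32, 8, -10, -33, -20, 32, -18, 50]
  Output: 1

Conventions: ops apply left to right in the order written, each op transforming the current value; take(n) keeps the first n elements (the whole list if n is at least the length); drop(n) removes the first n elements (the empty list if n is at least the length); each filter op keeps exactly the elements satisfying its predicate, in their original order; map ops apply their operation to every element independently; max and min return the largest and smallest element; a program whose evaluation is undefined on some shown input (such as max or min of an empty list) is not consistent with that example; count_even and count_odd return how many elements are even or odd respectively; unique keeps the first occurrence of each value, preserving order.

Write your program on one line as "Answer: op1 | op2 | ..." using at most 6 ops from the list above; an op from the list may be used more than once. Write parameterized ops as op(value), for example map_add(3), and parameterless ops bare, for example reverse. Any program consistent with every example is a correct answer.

reverse | map_neg | unique | drop(1) | count_odd

Check, running the answer program on each example:
  [32, -12, 2, -47, -39] -> [-39, -47, 2, -12, 32] -> [39, 47, -2, 12, -32] -> [39, 47, -2, 12, -32] -> [47, -2, 12, -32] -> 1
  [-39, -26, 12, -26, -14, 16, -44, -17] -> [-17, -44, 16, -14, -26, 12, -26, -39] -> [17, 44, -16, 14, 26, -12, 26, 39] -> [17, 44, -16, 14, 26, -12, 39] -> [44, -16, 14, 26, -12, 39] -> 1
  [23, 28, 18, 20, 10] -> [10, 20, 18, 28, 23] -> [-10, -20, -18, -28, -23] -> [-10, -20, -18, -28, -23] -> [-20, -18, -28, -23] -> 1
  [33, -42, 32, 24, 8] -> [8, 24, 32, -42, 33] -> [-8, -24, -32, 42, -33] -> [-8, -24, -32, 42, -33] -> [-24, -32, 42, -33] -> 1
  [41, 25, -10, -34] -> [-34, -10, 25, 41] -> [34, 10, -25, -41] -> [34, 10, -25, -41] -> [10, -25, -41] -> 2
  [46, 32, 8, -10, -33, -20, 32, -18, 50] -> [50, -18, 32, -20, -33, -10, 8, 32, 46] -> [-50, 18, -32, 20, 33, 10, -8, -32, -46] -> [-50, 18, -32, 20, 33, 10, -8, -46] -> [18, -32, 20, 33, 10, -8, -46] -> 1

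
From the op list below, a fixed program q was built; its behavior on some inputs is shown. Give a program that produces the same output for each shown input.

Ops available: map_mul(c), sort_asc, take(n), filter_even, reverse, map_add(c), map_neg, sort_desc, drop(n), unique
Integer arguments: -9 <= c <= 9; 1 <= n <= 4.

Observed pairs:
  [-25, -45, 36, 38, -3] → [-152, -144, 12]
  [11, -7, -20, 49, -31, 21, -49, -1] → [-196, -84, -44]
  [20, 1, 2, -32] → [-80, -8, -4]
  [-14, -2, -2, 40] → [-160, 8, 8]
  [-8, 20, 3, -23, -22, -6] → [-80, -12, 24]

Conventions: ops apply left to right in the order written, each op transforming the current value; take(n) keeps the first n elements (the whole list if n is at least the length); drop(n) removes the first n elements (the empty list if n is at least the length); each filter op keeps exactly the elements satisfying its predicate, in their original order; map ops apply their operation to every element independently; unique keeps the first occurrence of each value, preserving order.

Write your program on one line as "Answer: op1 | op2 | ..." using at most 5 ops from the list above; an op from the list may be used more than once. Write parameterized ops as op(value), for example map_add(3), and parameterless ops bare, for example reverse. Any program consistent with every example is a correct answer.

sort_asc | map_neg | sort_asc | take(3) | map_mul(4)

Check, running the answer program on each example:
  [-25, -45, 36, 38, -3] -> [-45, -25, -3, 36, 38] -> [45, 25, 3, -36, -38] -> [-38, -36, 3, 25, 45] -> [-38, -36, 3] -> [-152, -144, 12]
  [11, -7, -20, 49, -31, 21, -49, -1] -> [-49, -31, -20, -7, -1, 11, 21, 49] -> [49, 31, 20, 7, 1, -11, -21, -49] -> [-49, -21, -11, 1, 7, 20, 31, 49] -> [-49, -21, -11] -> [-196, -84, -44]
  [20, 1, 2, -32] -> [-32, 1, 2, 20] -> [32, -1, -2, -20] -> [-20, -2, -1, 32] -> [-20, -2, -1] -> [-80, -8, -4]
  [-14, -2, -2, 40] -> [-14, -2, -2, 40] -> [14, 2, 2, -40] -> [-40, 2, 2, 14] -> [-40, 2, 2] -> [-160, 8, 8]
  [-8, 20, 3, -23, -22, -6] -> [-23, -22, -8, -6, 3, 20] -> [23, 22, 8, 6, -3, -20] -> [-20, -3, 6, 8, 22, 23] -> [-20, -3, 6] -> [-80, -12, 24]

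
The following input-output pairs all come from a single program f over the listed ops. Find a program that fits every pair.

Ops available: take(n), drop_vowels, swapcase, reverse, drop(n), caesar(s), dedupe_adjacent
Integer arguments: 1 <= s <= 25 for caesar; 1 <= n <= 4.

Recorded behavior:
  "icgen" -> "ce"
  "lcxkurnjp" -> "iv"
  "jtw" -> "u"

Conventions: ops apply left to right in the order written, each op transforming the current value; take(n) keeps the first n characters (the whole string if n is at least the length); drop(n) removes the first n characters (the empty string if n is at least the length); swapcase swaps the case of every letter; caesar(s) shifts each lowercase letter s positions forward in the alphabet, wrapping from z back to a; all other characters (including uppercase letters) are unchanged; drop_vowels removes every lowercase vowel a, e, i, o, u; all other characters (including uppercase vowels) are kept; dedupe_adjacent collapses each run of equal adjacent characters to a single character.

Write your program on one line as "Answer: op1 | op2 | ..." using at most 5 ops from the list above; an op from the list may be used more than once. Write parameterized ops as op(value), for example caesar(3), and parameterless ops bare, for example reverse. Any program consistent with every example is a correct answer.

take(4) | drop(2) | caesar(24) | reverse

Check, running the answer program on each example:
  "icgen" -> "icge" -> "ge" -> "ec" -> "ce"
  "lcxkurnjp" -> "lcxk" -> "xk" -> "vi" -> "iv"
  "jtw" -> "jtw" -> "w" -> "u" -> "u"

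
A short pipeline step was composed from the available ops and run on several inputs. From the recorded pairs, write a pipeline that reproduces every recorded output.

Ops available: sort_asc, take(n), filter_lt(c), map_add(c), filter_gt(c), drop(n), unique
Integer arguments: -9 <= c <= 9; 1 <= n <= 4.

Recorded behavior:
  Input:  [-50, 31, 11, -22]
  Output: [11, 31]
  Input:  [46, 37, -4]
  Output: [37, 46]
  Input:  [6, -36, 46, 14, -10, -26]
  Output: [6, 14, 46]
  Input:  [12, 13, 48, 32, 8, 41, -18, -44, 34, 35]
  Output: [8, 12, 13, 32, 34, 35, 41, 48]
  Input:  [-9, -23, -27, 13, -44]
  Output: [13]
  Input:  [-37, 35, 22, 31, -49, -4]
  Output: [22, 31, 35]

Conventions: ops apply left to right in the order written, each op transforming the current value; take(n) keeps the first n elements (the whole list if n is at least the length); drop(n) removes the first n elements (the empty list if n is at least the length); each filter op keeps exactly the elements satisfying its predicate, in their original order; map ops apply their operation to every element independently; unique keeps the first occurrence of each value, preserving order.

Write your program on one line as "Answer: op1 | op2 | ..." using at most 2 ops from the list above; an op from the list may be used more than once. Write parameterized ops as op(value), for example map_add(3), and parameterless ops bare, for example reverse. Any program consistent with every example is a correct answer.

filter_gt(3) | sort_asc

Check, running the answer program on each example:
  [-50, 31, 11, -22] -> [31, 11] -> [11, 31]
  [46, 37, -4] -> [46, 37] -> [37, 46]
  [6, -36, 46, 14, -10, -26] -> [6, 46, 14] -> [6, 14, 46]
  [12, 13, 48, 32, 8, 41, -18, -44, 34, 35] -> [12, 13, 48, 32, 8, 41, 34, 35] -> [8, 12, 13, 32, 34, 35, 41, 48]
  [-9, -23, -27, 13, -44] -> [13] -> [13]
  [-37, 35, 22, 31, -49, -4] -> [35, 22, 31] -> [22, 31, 35]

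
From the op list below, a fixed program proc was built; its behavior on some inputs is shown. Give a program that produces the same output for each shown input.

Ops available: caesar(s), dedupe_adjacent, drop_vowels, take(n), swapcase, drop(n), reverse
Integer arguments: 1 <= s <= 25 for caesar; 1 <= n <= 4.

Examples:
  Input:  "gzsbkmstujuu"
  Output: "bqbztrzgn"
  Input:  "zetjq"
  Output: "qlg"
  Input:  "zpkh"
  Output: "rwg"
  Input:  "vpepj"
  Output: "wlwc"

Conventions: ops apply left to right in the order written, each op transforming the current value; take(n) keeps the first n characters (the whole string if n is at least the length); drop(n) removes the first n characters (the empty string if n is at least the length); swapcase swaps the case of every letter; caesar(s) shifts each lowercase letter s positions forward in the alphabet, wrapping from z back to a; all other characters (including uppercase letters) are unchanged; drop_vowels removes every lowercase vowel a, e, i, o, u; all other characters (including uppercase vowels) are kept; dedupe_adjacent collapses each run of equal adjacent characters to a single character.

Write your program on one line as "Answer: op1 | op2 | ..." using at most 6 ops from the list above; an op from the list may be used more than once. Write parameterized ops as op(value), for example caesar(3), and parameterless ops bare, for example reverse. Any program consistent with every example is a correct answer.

caesar(24) | caesar(9) | reverse | drop(1) | drop_vowels

Check, running the answer program on each example:
  "gzsbkmstujuu" -> "exqzikqrshss" -> "ngzirtzabqbb" -> "bbqbaztrizgn" -> "bqbaztrizgn" -> "bqbztrzgn"
  "zetjq" -> "xcrho" -> "glaqx" -> "xqalg" -> "qalg" -> "qlg"
  "zpkh" -> "xnif" -> "gwro" -> "orwg" -> "rwg" -> "rwg"
  "vpepj" -> "tncnh" -> "cwlwq" -> "qwlwc" -> "wlwc" -> "wlwc"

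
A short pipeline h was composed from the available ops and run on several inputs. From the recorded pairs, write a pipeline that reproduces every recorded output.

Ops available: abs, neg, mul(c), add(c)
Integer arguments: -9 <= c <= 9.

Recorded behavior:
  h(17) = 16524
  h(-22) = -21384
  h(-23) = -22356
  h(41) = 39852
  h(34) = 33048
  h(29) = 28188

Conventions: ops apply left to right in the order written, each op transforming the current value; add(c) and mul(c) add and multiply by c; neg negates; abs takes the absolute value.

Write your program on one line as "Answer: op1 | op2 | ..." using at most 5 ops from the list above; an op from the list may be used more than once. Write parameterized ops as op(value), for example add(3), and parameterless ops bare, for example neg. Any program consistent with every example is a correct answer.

neg | mul(-6) | mul(3) | mul(9) | mul(6)

Check, running the answer program on each example:
  17 -> -17 -> 102 -> 306 -> 2754 -> 16524
  -22 -> 22 -> -132 -> -396 -> -3564 -> -21384
  -23 -> 23 -> -138 -> -414 -> -3726 -> -22356
  41 -> -41 -> 246 -> 738 -> 6642 -> 39852
  34 -> -34 -> 204 -> 612 -> 5508 -> 33048
  29 -> -29 -> 174 -> 522 -> 4698 -> 28188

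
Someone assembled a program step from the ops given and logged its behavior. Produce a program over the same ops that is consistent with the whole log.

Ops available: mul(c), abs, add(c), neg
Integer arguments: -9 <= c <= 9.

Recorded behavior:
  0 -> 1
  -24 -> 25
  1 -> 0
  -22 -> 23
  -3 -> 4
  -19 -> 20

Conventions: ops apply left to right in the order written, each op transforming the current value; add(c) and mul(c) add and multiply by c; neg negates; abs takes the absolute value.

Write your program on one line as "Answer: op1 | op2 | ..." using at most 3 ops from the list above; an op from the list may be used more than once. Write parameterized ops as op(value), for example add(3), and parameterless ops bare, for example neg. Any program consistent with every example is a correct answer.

neg | add(1)

Check, running the answer program on each example:
  0 -> 0 -> 1
  -24 -> 24 -> 25
  1 -> -1 -> 0
  -22 -> 22 -> 23
  -3 -> 3 -> 4
  -19 -> 19 -> 20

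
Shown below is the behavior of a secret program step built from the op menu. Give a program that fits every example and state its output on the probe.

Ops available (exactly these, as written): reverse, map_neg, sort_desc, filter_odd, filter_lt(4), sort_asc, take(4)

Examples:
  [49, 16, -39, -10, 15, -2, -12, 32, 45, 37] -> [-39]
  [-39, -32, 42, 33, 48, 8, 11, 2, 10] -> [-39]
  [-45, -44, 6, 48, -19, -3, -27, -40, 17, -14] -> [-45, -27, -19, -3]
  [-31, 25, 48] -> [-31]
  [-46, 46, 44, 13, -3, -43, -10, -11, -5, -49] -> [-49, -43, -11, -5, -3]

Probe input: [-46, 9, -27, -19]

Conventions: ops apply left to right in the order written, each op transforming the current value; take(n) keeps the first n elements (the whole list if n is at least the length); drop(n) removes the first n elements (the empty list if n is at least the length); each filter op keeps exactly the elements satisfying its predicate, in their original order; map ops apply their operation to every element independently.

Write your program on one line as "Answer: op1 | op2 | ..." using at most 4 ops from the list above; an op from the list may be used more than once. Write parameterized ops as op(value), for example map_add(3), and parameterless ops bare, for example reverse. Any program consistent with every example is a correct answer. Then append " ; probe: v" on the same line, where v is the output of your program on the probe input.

sort_asc | filter_lt(4) | filter_odd ; probe: [-27, -19]

Check, running the answer program on each example:
  [49, 16, -39, -10, 15, -2, -12, 32, 45, 37] -> [-39, -12, -10, -2, 15, 16, 32, 37, 45, 49] -> [-39, -12, -10, -2] -> [-39]
  [-39, -32, 42, 33, 48, 8, 11, 2, 10] -> [-39, -32, 2, 8, 10, 11, 33, 42, 48] -> [-39, -32, 2] -> [-39]
  [-45, -44, 6, 48, -19, -3, -27, -40, 17, -14] -> [-45, -44, -40, -27, -19, -14, -3, 6, 17, 48] -> [-45, -44, -40, -27, -19, -14, -3] -> [-45, -27, -19, -3]
  [-31, 25, 48] -> [-31, 25, 48] -> [-31] -> [-31]
  [-46, 46, 44, 13, -3, -43, -10, -11, -5, -49] -> [-49, -46, -43, -11, -10, -5, -3, 13, 44, 46] -> [-49, -46, -43, -11, -10, -5, -3] -> [-49, -43, -11, -5, -3]
  probe: [-46, 9, -27, -19] -> [-46, -27, -19, 9] -> [-46, -27, -19] -> [-27, -19]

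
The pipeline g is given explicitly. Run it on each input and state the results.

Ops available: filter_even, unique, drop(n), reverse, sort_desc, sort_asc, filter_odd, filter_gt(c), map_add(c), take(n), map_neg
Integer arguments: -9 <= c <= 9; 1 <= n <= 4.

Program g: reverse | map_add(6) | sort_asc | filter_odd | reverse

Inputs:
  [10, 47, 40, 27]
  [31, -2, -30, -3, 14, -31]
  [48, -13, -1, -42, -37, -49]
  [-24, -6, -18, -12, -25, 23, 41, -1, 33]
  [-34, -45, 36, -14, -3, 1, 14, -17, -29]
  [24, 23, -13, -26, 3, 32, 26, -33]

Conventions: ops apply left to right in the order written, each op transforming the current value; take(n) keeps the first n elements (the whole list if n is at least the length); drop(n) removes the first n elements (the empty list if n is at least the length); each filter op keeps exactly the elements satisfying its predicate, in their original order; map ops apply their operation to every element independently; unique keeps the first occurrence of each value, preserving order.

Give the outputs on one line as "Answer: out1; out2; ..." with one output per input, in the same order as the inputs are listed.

[53, 33]; [37, 3, -25]; [5, -7, -31, -43]; [47, 39, 29, 5, -19]; [7, 3, -11, -23, -39]; [29, 9, -7, -27]

Execution, op by op:
  [10, 47, 40, 27] -> [27, 40, 47, 10] -> [33, 46, 53, 16] -> [16, 33, 46, 53] -> [33, 53] -> [53, 33]
  [31, -2, -30, -3, 14, -31] -> [-31, 14, -3, -30, -2, 31] -> [-25, 20, 3, -24, 4, 37] -> [-25, -24, 3, 4, 20, 37] -> [-25, 3, 37] -> [37, 3, -25]
  [48, -13, -1, -42, -37, -49] -> [-49, -37, -42, -1, -13, 48] -> [-43, -31, -36, 5, -7, 54] -> [-43, -36, -31, -7, 5, 54] -> [-43, -31, -7, 5] -> [5, -7, -31, -43]
  [-24, -6, -18, -12, -25, 23, 41, -1, 33] -> [33, -1, 41, 23, -25, -12, -18, -6, -24] -> [39, 5, 47, 29, -19, -6, -12, 0, -18] -> [-19, -18, -12, -6, 0, 5, 29, 39, 47] -> [-19, 5, 29, 39, 47] -> [47, 39, 29, 5, -19]
  [-34, -45, 36, -14, -3, 1, 14, -17, -29] -> [-29, -17, 14, 1, -3, -14, 36, -45, -34] -> [-23, -11, 20, 7, 3, -8, 42, -39, -28] -> [-39, -28, -23, -11, -8, 3, 7, 20, 42] -> [-39, -23, -11, 3, 7] -> [7, 3, -11, -23, -39]
  [24, 23, -13, -26, 3, 32, 26, -33] -> [-33, 26, 32, 3, -26, -13, 23, 24] -> [-27, 32, 38, 9, -20, -7, 29, 30] -> [-27, -20, -7, 9, 29, 30, 32, 38] -> [-27, -7, 9, 29] -> [29, 9, -7, -27]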